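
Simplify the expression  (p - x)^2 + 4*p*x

(p + x)^2

Expanding gives p^2 + 2*p*x + x^2, a perfect square.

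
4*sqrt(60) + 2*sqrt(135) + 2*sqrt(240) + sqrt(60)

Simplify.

24*sqrt(15)

4*sqrt(60) = 8*sqrt(15); 2*sqrt(135) = 6*sqrt(15); 2*sqrt(240) = 8*sqrt(15); sqrt(60) = 2*sqrt(15)
Combine: (8 + 6 + 8 + 2)·sqrt(15) = 24*sqrt(15)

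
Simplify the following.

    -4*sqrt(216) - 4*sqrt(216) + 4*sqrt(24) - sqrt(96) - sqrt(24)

-46*sqrt(6)

4*sqrt(216) = 24*sqrt(6); 4*sqrt(216) = 24*sqrt(6); 4*sqrt(24) = 8*sqrt(6); sqrt(96) = 4*sqrt(6); sqrt(24) = 2*sqrt(6)
Combine: (-24 - 24 + 8 - 4 - 2)·sqrt(6) = -46*sqrt(6)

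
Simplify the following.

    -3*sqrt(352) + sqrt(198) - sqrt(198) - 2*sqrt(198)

-18*sqrt(22)

3*sqrt(352) = 12*sqrt(22); sqrt(198) = 3*sqrt(22); sqrt(198) = 3*sqrt(22); 2*sqrt(198) = 6*sqrt(22)
Combine: (-12 + 3 - 3 - 6)·sqrt(22) = -18*sqrt(22)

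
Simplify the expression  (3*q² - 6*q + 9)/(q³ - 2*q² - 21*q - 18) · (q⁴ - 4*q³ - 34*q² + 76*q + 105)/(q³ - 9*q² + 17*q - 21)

(3*q² + 6*q - 45)/(q² - 3*q - 18)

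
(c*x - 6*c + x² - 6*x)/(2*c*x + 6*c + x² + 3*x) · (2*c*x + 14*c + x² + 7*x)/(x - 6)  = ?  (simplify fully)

Factor: c*x - 6*c + x² - 6*x = (c + x)·(x - 6);  2*c*x + 6*c + x² + 3*x = (x + 3)·(2*c + x);  2*c*x + 14*c + x² + 7*x = (2*c + x)·(x + 7)
Cancel the common factors (2*c + x), (x - 6).

(c*x + 7*c + x² + 7*x)/(x + 3)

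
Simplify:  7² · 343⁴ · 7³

7² = 7^2; 343⁴ = 7^12; 7³ = 7^3
Combine exponents: 7^17

7^17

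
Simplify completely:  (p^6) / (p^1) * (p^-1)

Quotient: p^5
Multiply by (p^-1): add exponents.

p^4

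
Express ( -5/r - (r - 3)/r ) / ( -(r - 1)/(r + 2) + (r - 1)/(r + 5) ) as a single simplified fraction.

Numerator: -5/r - (r - 3)/r = (-r - 2)/r
Denominator: -(r - 1)/(r + 2) + (r - 1)/(r + 5) = (-3*r + 3)/(r^2 + 7*r + 10)
Divide: ((-r - 2)/r) · ((r^2 + 7*r + 10)/(-3*r + 3)) = (r^3 + 9*r^2 + 24*r + 20)/(3*r^2 - 3*r)

(r^3 + 9*r^2 + 24*r + 20)/(3*r^2 - 3*r)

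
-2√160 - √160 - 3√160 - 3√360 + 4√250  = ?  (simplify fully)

-22*√10

2√160 = 8*√10; √160 = 4*√10; 3√160 = 12*√10; 3√360 = 18*√10; 4√250 = 20*√10
Combine: (-8 - 4 - 12 - 18 + 20)·√10 = -22*√10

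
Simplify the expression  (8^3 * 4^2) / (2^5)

2^8

8^3 = 2^9; 4^2 = 2^4; 2^5 = 2^5
Combine exponents: 2^8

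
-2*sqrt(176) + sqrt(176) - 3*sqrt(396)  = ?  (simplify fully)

2*sqrt(176) = 8*sqrt(11); sqrt(176) = 4*sqrt(11); 3*sqrt(396) = 18*sqrt(11)
Combine: (-8 + 4 - 18)·sqrt(11) = -22*sqrt(11)

-22*sqrt(11)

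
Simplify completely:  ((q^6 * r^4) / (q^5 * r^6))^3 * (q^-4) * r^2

Inside the bracket: q^1 * (r^-2)
Raise to the power 3: q^3 * (r^-6)
Multiply by (q^-4) * r^2: add exponents.

1/(q*r^4)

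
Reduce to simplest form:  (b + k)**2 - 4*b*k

(b - k)**2

Expand the square and combine the 4*b*k term.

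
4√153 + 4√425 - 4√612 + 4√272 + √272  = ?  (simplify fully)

4√153 = 12*√17; 4√425 = 20*√17; 4√612 = 24*√17; 4√272 = 16*√17; √272 = 4*√17
Combine: (12 + 20 - 24 + 16 + 4)·√17 = 28*√17

28*√17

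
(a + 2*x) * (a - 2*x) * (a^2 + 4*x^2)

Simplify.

a^4 - 16*x^4

Telescope via difference of squares: (a+(2*x))(a-(2*x)) = a^2 - 4*x^2, then repeat with the next factor.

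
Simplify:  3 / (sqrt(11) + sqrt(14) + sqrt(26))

Group as (sqrt(14) + sqrt(26)) + sqrt(11); multiply by (sqrt(14) + sqrt(26)) - sqrt(11), then rationalise the remaining surd.

(-4*sqrt(1001) - sqrt(26) + 23*sqrt(14) + 29*sqrt(11))/205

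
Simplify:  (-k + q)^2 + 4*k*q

(k + q)^2

After expansion: k^2 + 2*k*q + q^2 — a perfect-square trinomial.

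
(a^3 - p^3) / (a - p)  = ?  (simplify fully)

a^3 - p^3 = (a - p)(a^2 + a*p + p^2).

a^2 + a*p + p^2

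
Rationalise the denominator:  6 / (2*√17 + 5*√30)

Multiply numerator and denominator by -2*√17 + 5*√30.
Denominator becomes 682; numerator becomes -12*√17 + 30*√30.

(-6*√17 + 15*√30)/341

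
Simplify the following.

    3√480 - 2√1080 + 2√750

10*√30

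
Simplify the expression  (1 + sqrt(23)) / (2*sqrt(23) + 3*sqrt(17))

(-46 - 2*sqrt(23) + 3*sqrt(17) + 3*sqrt(391))/61

Multiply numerator and denominator by -3*sqrt(17) + 2*sqrt(23).
Denominator becomes -61; numerator becomes -3*sqrt(391) - 3*sqrt(17) + 2*sqrt(23) + 46.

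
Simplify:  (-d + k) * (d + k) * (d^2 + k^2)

-d^4 + k^4

(k+d)(k-d) = -d^2 + k^2; continue pairing.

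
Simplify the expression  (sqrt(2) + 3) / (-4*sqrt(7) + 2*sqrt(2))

(-6*sqrt(7) - 2*sqrt(14) - 3*sqrt(2) - 2)/52

Multiply numerator and denominator by 2*sqrt(2) + 4*sqrt(7).
Denominator becomes -104; numerator becomes 4 + 6*sqrt(2) + 4*sqrt(14) + 12*sqrt(7).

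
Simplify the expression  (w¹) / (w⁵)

w^(-4)

Quotient: (w^-4)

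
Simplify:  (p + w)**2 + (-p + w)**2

Binomially expand both and collect terms in w, p.

2*p**2 + 2*w**2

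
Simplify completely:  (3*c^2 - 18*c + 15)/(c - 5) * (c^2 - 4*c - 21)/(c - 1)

3*c^2 - 12*c - 63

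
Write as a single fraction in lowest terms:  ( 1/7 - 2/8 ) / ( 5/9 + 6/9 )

-27/308

Numerator: 1/7 - 2/8 = -3/28
Denominator: 5/9 + 6/9 = 11/9
Divide: (-3/28) · (9/11) = -27/308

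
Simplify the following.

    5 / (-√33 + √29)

Multiply numerator and denominator by √29 + √33.
Denominator becomes -4; numerator becomes 5*√29 + 5*√33.

(-5*√33 - 5*√29)/4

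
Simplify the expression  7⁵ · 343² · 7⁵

7^16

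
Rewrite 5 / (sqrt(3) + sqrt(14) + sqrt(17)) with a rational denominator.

(-5*sqrt(714) + 15*sqrt(14) + 70*sqrt(3))/84

Group as (sqrt(14) + sqrt(17)) + sqrt(3); multiply by (sqrt(14) + sqrt(17)) - sqrt(3), then rationalise the remaining surd.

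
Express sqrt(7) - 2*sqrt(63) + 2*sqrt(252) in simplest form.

7*sqrt(7)

sqrt(7) = sqrt(7); 2*sqrt(63) = 6*sqrt(7); 2*sqrt(252) = 12*sqrt(7)
Combine: (1 - 6 + 12)·sqrt(7) = 7*sqrt(7)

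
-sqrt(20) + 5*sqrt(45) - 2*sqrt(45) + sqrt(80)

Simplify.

11*sqrt(5)

sqrt(20) = 2*sqrt(5); 5*sqrt(45) = 15*sqrt(5); 2*sqrt(45) = 6*sqrt(5); sqrt(80) = 4*sqrt(5)
Combine: (-2 + 15 - 6 + 4)·sqrt(5) = 11*sqrt(5)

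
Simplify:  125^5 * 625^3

5^27

125^5 = 5^15; 625^3 = 5^12
Combine exponents: 5^27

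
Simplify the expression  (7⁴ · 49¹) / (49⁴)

7^(-2)

7⁴ = 7^4; 49¹ = 7^2; 49⁴ = 7^8
Combine exponents: 7^(-2)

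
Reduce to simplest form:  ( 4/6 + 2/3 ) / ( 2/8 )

Numerator: 4/6 + 2/3 = 4/3
Denominator: 2/8 = 1/4
Divide: (4/3) · (4) = 16/3

16/3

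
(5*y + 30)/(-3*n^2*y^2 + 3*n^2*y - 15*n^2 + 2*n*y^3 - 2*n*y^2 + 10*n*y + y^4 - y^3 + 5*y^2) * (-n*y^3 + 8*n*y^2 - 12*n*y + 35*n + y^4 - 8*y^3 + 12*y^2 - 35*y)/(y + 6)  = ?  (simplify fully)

Factor: 5*y + 30 = 5*(y + 6);  -3*n^2*y^2 + 3*n^2*y - 15*n^2 + 2*n*y^3 - 2*n*y^2 + 10*n*y + y^4 - y^3 + 5*y^2 = (-n + y)*(3*n + y)*(y^2 - y + 5);  -n*y^3 + 8*n*y^2 - 12*n*y + 35*n + y^4 - 8*y^3 + 12*y^2 - 35*y = (y^2 - y + 5)*(-n + y)*(y - 7)
Cancel the common factors (y^2 - y + 5), (y + 6), (-n + y).

(5*y - 35)/(3*n + y)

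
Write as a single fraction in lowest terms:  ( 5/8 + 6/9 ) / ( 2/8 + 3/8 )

Numerator: 5/8 + 6/9 = 31/24
Denominator: 2/8 + 3/8 = 5/8
Divide: (31/24) · (8/5) = 31/15

31/15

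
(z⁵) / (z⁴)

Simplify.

z

Quotient: z¹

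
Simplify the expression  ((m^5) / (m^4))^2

m^2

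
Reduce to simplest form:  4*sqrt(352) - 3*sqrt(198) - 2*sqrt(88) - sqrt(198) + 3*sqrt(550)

4*sqrt(352) = 16*sqrt(22); 3*sqrt(198) = 9*sqrt(22); 2*sqrt(88) = 4*sqrt(22); sqrt(198) = 3*sqrt(22); 3*sqrt(550) = 15*sqrt(22)
Combine: (16 - 9 - 4 - 3 + 15)·sqrt(22) = 15*sqrt(22)

15*sqrt(22)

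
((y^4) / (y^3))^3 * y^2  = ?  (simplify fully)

y^5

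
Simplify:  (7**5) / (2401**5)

7**5 = 7**5; 2401**5 = 7**20
Combine exponents: 7**(-15)

7**(-15)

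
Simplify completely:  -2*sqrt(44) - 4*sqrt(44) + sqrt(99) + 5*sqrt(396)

21*sqrt(11)

2*sqrt(44) = 4*sqrt(11); 4*sqrt(44) = 8*sqrt(11); sqrt(99) = 3*sqrt(11); 5*sqrt(396) = 30*sqrt(11)
Combine: (-4 - 8 + 3 + 30)·sqrt(11) = 21*sqrt(11)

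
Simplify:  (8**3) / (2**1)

8**3 = 2**9; 2**1 = 2**1
Combine exponents: 2**8

2**8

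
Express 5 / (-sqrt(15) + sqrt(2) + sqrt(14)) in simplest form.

Group as (sqrt(2) + sqrt(14)) - sqrt(15); multiply by (sqrt(2) + sqrt(14)) + sqrt(15), then rationalise the remaining surd.

(-5*sqrt(15) + 15*sqrt(14) + 135*sqrt(2) + 20*sqrt(105))/111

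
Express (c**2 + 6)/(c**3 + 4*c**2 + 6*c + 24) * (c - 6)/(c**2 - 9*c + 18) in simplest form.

Factor: c**3 + 4*c**2 + 6*c + 24 = (c**2 + 6)*(c + 4);  c**2 - 9*c + 18 = (c - 6)*(c - 3)
Cancel the common factors (c**2 + 6), (c - 6).

1/(c**2 + c - 12)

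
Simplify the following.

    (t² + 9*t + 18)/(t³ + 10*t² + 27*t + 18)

1/(t + 1)

Factor: t² + 9*t + 18 = (t + 6)·(t + 3);  t³ + 10*t² + 27*t + 18 = (t + 1)·(t + 3)·(t + 6)
Cancel the common factors (t + 6), (t + 3).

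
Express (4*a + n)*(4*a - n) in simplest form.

16*a**2 - n**2

(4*a)**2 - (n)**2 = 16*a**2 - n**2.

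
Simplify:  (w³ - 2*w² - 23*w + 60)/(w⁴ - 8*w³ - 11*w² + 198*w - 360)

1/(w - 6)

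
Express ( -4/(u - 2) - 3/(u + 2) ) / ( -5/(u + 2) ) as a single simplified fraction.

Numerator: -4/(u - 2) - 3/(u + 2) = (-7*u - 2)/(u² - 4)
Denominator: -5/(u + 2) = -5/(u + 2)
Divide: ((-7*u - 2)/(u² - 4)) · (-u/5 - 2/5) = (7*u + 2)/(5*u - 10)

(7*u + 2)/(5*u - 10)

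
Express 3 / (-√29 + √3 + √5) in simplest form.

(-21*√29 - 27*√5 - 31*√3 - 2*√435)/127

Group as (√3 + √5) - √29; multiply by (√3 + √5) + √29, then rationalise the remaining surd.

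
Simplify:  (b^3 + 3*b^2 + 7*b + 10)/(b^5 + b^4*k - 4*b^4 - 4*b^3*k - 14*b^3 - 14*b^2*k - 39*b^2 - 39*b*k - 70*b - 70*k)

1/(b^2 + b*k - 7*b - 7*k)

Factor: b^3 + 3*b^2 + 7*b + 10 = (b + 2)*(b^2 + b + 5);  b^5 + b^4*k - 4*b^4 - 4*b^3*k - 14*b^3 - 14*b^2*k - 39*b^2 - 39*b*k - 70*b - 70*k = (b - 7)*(b + 2)*(b^2 + b + 5)*(b + k)
Cancel the common factors (b^2 + b + 5), (b + 2).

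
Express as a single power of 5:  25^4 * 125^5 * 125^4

5^35

25^4 = 5^8; 125^5 = 5^15; 125^4 = 5^12
Combine exponents: 5^35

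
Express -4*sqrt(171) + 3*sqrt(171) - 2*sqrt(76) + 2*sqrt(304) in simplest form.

4*sqrt(171) = 12*sqrt(19); 3*sqrt(171) = 9*sqrt(19); 2*sqrt(76) = 4*sqrt(19); 2*sqrt(304) = 8*sqrt(19)
Combine: (-12 + 9 - 4 + 8)·sqrt(19) = sqrt(19)

sqrt(19)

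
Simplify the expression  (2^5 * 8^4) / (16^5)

2^5 = 2^5; 8^4 = 2^12; 16^5 = 2^20
Combine exponents: 2^(-3)

2^(-3)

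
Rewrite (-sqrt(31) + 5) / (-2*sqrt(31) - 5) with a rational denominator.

(-5*sqrt(31) + 29)/33

Multiply numerator and denominator by -5 + 2*sqrt(31).
Denominator becomes -99; numerator becomes -87 + 15*sqrt(31).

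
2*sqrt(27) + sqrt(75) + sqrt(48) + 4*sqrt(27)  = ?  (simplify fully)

27*sqrt(3)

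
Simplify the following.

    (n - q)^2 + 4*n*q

Expand the square and combine the 4*n*q term.

(n + q)^2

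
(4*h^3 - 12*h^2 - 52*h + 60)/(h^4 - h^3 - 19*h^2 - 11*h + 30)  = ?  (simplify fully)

4/(h + 2)

Factor: 4*h^3 - 12*h^2 - 52*h + 60 = 4*(h - 5)*(h + 3)*(h - 1);  h^4 - h^3 - 19*h^2 - 11*h + 30 = (h + 3)*(h - 5)*(h + 2)*(h - 1)
Cancel the common factors (h + 3), (h - 5), (h - 1).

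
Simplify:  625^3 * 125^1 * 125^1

5^18

625^3 = 5^12; 125^1 = 5^3; 125^1 = 5^3
Combine exponents: 5^18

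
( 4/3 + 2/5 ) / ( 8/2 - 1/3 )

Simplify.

26/55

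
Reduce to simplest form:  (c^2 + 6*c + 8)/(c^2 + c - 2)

Factor: c^2 + 6*c + 8 = (c + 2)*(c + 4);  c^2 + c - 2 = (c - 1)*(c + 2)
Cancel the common factor (c + 2).

(c + 4)/(c - 1)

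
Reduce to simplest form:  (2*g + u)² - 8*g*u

(2*g - u)²

Expanding gives 4*g² - 4*g*u + u², a perfect square.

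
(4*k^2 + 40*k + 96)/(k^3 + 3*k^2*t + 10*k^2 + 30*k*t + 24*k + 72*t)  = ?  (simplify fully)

Factor: 4*k^2 + 40*k + 96 = 4*(k + 4)*(k + 6);  k^3 + 3*k^2*t + 10*k^2 + 30*k*t + 24*k + 72*t = (k + 6)*(k + 3*t)*(k + 4)
Cancel the common factors (k + 4), (k + 6).

4/(k + 3*t)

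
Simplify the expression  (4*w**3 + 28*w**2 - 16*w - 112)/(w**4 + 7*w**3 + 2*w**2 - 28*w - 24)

(4*w + 28)/(w**2 + 7*w + 6)

Factor: 4*w**3 + 28*w**2 - 16*w - 112 = 4*(w + 7)*(w - 2)*(w + 2);  w**4 + 7*w**3 + 2*w**2 - 28*w - 24 = (w + 2)*(w + 1)*(w - 2)*(w + 6)
Cancel the common factors (w + 2), (w - 2).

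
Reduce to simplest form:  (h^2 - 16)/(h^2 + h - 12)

(h - 4)/(h - 3)

Factor: h^2 - 16 = (h + 4)*(h - 4);  h^2 + h - 12 = (h + 4)*(h - 3)
Cancel the common factor (h + 4).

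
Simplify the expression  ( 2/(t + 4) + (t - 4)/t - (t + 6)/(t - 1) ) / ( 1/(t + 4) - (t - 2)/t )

(9*t^2 + 42*t - 16)/(t^3 - 9*t + 8)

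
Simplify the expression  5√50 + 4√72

49*√2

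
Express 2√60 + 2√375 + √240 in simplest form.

2√60 = 4*√15; 2√375 = 10*√15; √240 = 4*√15
Combine: (4 + 10 + 4)·√15 = 18*√15

18*√15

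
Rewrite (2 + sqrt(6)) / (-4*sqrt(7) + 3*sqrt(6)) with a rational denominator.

(-2*sqrt(42) - 4*sqrt(7) - 9 - 3*sqrt(6))/29

Multiply numerator and denominator by 3*sqrt(6) + 4*sqrt(7).
Denominator becomes -58; numerator becomes 6*sqrt(6) + 18 + 8*sqrt(7) + 4*sqrt(42).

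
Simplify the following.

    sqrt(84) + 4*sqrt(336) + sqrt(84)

20*sqrt(21)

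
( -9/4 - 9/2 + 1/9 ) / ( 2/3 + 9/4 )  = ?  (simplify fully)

-239/105

Numerator: -9/4 - 9/2 + 1/9 = -239/36
Denominator: 2/3 + 9/4 = 35/12
Divide: (-239/36) · (12/35) = -239/105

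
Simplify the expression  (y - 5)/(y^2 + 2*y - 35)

Factor: y^2 + 2*y - 35 = (y + 7)*(y - 5)
Cancel the common factor (y - 5).

1/(y + 7)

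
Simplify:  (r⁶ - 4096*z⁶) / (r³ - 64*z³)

Factor r^6 - (4*z)^6 and cancel (r³ - 64*z³).

r³ + 64*z³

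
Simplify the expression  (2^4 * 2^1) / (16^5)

2^(-15)

2^4 = 2^4; 2^1 = 2^1; 16^5 = 2^20
Combine exponents: 2^(-15)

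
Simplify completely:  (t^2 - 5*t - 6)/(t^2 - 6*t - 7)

Factor: t^2 - 5*t - 6 = (t - 6)*(t + 1);  t^2 - 6*t - 7 = (t + 1)*(t - 7)
Cancel the common factor (t + 1).

(t - 6)/(t - 7)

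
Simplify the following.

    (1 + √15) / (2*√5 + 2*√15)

(-5*√3 - √5 + √15 + 15)/20

Multiply numerator and denominator by -2*√5 + 2*√15.
Denominator becomes 40; numerator becomes -10*√3 - 2*√5 + 2*√15 + 30.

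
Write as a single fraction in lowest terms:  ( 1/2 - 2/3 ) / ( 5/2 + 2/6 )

Numerator: 1/2 - 2/3 = -1/6
Denominator: 5/2 + 2/6 = 17/6
Divide: (-1/6) · (6/17) = -1/17

-1/17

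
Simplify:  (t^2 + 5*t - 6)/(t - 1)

t + 6

Factor: t^2 + 5*t - 6 = (t - 1)*(t + 6)
Cancel the common factor (t - 1).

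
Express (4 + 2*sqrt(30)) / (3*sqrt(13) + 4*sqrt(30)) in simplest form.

Multiply numerator and denominator by -3*sqrt(13) + 4*sqrt(30).
Denominator becomes 363; numerator becomes -6*sqrt(390) - 12*sqrt(13) + 16*sqrt(30) + 240.

(-6*sqrt(390) - 12*sqrt(13) + 16*sqrt(30) + 240)/363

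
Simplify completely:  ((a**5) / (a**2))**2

Inside the bracket: a**3
Raise to the power 2: a**6

a**6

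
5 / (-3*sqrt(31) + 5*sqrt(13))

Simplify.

Multiply numerator and denominator by 3*sqrt(31) + 5*sqrt(13).
Denominator becomes 46; numerator becomes 15*sqrt(31) + 25*sqrt(13).

(15*sqrt(31) + 25*sqrt(13))/46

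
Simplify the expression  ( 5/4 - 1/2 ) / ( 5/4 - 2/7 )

7/9

Numerator: 5/4 - 1/2 = 3/4
Denominator: 5/4 - 2/7 = 27/28
Divide: (3/4) · (28/27) = 7/9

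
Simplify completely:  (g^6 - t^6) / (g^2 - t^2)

Factor g^6 - t^6 and cancel (g^2 - t^2).

g^4 + g^2*t^2 + t^4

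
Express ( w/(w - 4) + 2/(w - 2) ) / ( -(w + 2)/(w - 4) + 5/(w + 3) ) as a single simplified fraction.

Numerator: w/(w - 4) + 2/(w - 2) = (w² - 8)/(w² - 6*w + 8)
Denominator: -(w + 2)/(w - 4) + 5/(w + 3) = (-w² - 26)/(w² - w - 12)
Divide: ((w² - 8)/(w² - 6*w + 8)) · ((w² - w - 12)/(-w² - 26)) = (-w³ - 3*w² + 8*w + 24)/(w³ - 2*w² + 26*w - 52)

(-w³ - 3*w² + 8*w + 24)/(w³ - 2*w² + 26*w - 52)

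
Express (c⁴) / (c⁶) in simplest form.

c^(-2)

Quotient: (c^-2)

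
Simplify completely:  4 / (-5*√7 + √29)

Multiply numerator and denominator by √29 + 5*√7.
Denominator becomes -146; numerator becomes 4*√29 + 20*√7.

(-10*√7 - 2*√29)/73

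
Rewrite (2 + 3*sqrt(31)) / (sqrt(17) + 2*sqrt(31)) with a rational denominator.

(-3*sqrt(527) - 2*sqrt(17) + 4*sqrt(31) + 186)/107

Multiply numerator and denominator by -sqrt(17) + 2*sqrt(31).
Denominator becomes 107; numerator becomes -3*sqrt(527) - 2*sqrt(17) + 4*sqrt(31) + 186.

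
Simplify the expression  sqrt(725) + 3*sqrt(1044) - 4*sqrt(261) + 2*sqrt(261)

17*sqrt(29)

sqrt(725) = 5*sqrt(29); 3*sqrt(1044) = 18*sqrt(29); 4*sqrt(261) = 12*sqrt(29); 2*sqrt(261) = 6*sqrt(29)
Combine: (5 + 18 - 12 + 6)·sqrt(29) = 17*sqrt(29)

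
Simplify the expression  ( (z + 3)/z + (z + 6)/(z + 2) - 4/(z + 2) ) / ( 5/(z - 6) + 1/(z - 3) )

Numerator: (z + 3)/z + (z + 6)/(z + 2) - 4/(z + 2) = (2*z + 3)/z
Denominator: 5/(z - 6) + 1/(z - 3) = (6*z - 21)/(z^2 - 9*z + 18)
Divide: ((2*z + 3)/z) · ((z^2 - 9*z + 18)/(6*z - 21)) = (2*z^3 - 15*z^2 + 9*z + 54)/(6*z^2 - 21*z)

(2*z^3 - 15*z^2 + 9*z + 54)/(6*z^2 - 21*z)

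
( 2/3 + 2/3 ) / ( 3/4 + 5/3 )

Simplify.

16/29

Numerator: 2/3 + 2/3 = 4/3
Denominator: 3/4 + 5/3 = 29/12
Divide: (4/3) · (12/29) = 16/29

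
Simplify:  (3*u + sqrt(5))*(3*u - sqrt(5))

9*u^2 - 5

(3*u)^2 - (sqrt(5))^2 = 9*u^2 - 5.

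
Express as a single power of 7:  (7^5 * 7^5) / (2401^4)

7^5 = 7^5; 7^5 = 7^5; 2401^4 = 7^16
Combine exponents: 7^(-6)

7^(-6)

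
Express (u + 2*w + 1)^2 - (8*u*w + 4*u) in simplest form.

After expansion: u^2 - 4*u*w - 2*u + 4*w^2 + 4*w + 1 — a perfect-square trinomial.

(-u + 2*w + 1)^2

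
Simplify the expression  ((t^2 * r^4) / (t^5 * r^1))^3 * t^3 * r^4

Inside the bracket: (t^-3) * r^3
Raise to the power 3: (t^-9) * r^9
Multiply by t^3 * r^4: add exponents.

r^13/t^6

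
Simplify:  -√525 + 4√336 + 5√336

√525 = 5*√21; 4√336 = 16*√21; 5√336 = 20*√21
Combine: (-5 + 16 + 20)·√21 = 31*√21

31*√21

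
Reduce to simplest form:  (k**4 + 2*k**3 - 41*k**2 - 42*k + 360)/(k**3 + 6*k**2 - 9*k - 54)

(k**2 - k - 20)/(k + 3)

Factor: k**4 + 2*k**3 - 41*k**2 - 42*k + 360 = (k - 5)*(k - 3)*(k + 6)*(k + 4);  k**3 + 6*k**2 - 9*k - 54 = (k + 3)*(k + 6)*(k - 3)
Cancel the common factors (k + 6), (k - 3).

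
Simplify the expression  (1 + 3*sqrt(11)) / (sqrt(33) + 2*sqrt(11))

Multiply numerator and denominator by -sqrt(33) + 2*sqrt(11).
Denominator becomes 11; numerator becomes -33*sqrt(3) - sqrt(33) + 2*sqrt(11) + 66.

(-33*sqrt(3) - sqrt(33) + 2*sqrt(11) + 66)/11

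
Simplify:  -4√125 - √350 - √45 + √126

-23*√5 - 2*√14

4√125 = 20*√5; √350 = 5*√14; √45 = 3*√5; √126 = 3*√14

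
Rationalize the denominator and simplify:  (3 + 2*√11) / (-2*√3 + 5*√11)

(6*√3 + 4*√33 + 15*√11 + 110)/263

Multiply numerator and denominator by 2*√3 + 5*√11.
Denominator becomes 263; numerator becomes 6*√3 + 4*√33 + 15*√11 + 110.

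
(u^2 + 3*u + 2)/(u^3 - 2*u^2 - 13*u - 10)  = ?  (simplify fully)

1/(u - 5)

Factor: u^2 + 3*u + 2 = (u + 2)*(u + 1);  u^3 - 2*u^2 - 13*u - 10 = (u + 1)*(u - 5)*(u + 2)
Cancel the common factors (u + 1), (u + 2).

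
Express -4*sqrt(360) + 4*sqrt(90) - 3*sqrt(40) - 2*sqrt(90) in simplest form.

4*sqrt(360) = 24*sqrt(10); 4*sqrt(90) = 12*sqrt(10); 3*sqrt(40) = 6*sqrt(10); 2*sqrt(90) = 6*sqrt(10)

-24*sqrt(10)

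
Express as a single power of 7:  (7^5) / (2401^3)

7^(-7)

7^5 = 7^5; 2401^3 = 7^12
Combine exponents: 7^(-7)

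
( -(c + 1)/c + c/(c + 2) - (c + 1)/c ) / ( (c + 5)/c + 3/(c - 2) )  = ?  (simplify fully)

Numerator: -(c + 1)/c + c/(c + 2) - (c + 1)/c = (-c**2 - 6*c - 4)/(c**2 + 2*c)
Denominator: (c + 5)/c + 3/(c - 2) = (c**2 + 6*c - 10)/(c**2 - 2*c)
Divide: ((-c**2 - 6*c - 4)/(c**2 + 2*c)) · ((c**2 - 2*c)/(c**2 + 6*c - 10)) = (-c**3 - 4*c**2 + 8*c + 8)/(c**3 + 8*c**2 + 2*c - 20)

(-c**3 - 4*c**2 + 8*c + 8)/(c**3 + 8*c**2 + 2*c - 20)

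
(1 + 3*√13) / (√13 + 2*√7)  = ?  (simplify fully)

Multiply numerator and denominator by -2*√7 + √13.
Denominator becomes -15; numerator becomes -6*√91 - 2*√7 + √13 + 39.

(-39 - √13 + 2*√7 + 6*√91)/15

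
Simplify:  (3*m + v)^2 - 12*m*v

Expanding gives 9*m^2 - 6*m*v + v^2, a perfect square.

(3*m - v)^2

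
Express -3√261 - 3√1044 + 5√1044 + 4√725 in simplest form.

3√261 = 9*√29; 3√1044 = 18*√29; 5√1044 = 30*√29; 4√725 = 20*√29
Combine: (-9 - 18 + 30 + 20)·√29 = 23*√29

23*√29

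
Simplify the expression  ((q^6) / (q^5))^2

Inside the bracket: q^1
Raise to the power 2: q^2

q^2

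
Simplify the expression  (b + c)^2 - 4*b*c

(b - c)^2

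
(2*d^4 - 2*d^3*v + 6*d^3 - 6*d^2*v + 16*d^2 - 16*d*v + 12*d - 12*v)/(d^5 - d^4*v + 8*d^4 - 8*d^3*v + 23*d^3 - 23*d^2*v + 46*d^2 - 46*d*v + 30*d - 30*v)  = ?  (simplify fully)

Factor: 2*d^4 - 2*d^3*v + 6*d^3 - 6*d^2*v + 16*d^2 - 16*d*v + 12*d - 12*v = 2*(d - v)*(d^2 + 2*d + 6)*(d + 1);  d^5 - d^4*v + 8*d^4 - 8*d^3*v + 23*d^3 - 23*d^2*v + 46*d^2 - 46*d*v + 30*d - 30*v = (d^2 + 2*d + 6)*(d - v)*(d + 5)*(d + 1)
Cancel the common factors (d^2 + 2*d + 6), (d - v), (d + 1).

2/(d + 5)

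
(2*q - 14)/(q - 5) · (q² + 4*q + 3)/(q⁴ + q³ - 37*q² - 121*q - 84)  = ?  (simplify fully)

Factor: 2*q - 14 = 2·(q - 7);  q² + 4*q + 3 = (q + 1)·(q + 3);  q⁴ + q³ - 37*q² - 121*q - 84 = (q + 3)·(q - 7)·(q + 4)·(q + 1)
Cancel the common factors (q + 1), (q + 3), (q - 7).

2/(q² - q - 20)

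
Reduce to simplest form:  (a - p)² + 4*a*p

(a + p)²

Expand the square and combine the 4*a*p term.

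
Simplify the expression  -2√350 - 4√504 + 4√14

-30*√14

2√350 = 10*√14; 4√504 = 24*√14; 4√14 = 4*√14
Combine: (-10 - 24 + 4)·√14 = -30*√14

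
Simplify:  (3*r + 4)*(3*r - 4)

9*r**2 - 16

Difference of squares with P = 3*r, Q = 4.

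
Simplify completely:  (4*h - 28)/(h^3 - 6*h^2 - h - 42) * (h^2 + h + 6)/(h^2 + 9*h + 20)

Factor: 4*h - 28 = 4*(h - 7);  h^3 - 6*h^2 - h - 42 = (h - 7)*(h^2 + h + 6);  h^2 + 9*h + 20 = (h + 5)*(h + 4)
Cancel the common factors (h^2 + h + 6), (h - 7).

4/(h^2 + 9*h + 20)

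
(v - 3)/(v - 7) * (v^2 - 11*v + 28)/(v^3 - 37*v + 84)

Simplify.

1/(v + 7)

Factor: v^2 - 11*v + 28 = (v - 4)*(v - 7);  v^3 - 37*v + 84 = (v + 7)*(v - 4)*(v - 3)
Cancel the common factors (v - 3), (v - 4), (v - 7).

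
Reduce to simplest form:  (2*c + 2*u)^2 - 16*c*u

4*(c - u)^2

Expand the square and combine the 16*c*u term.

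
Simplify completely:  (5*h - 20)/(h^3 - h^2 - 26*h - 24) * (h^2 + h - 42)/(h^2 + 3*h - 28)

Factor: 5*h - 20 = 5*(h - 4);  h^3 - h^2 - 26*h - 24 = (h - 6)*(h + 4)*(h + 1);  h^2 + h - 42 = (h + 7)*(h - 6);  h^2 + 3*h - 28 = (h - 4)*(h + 7)
Cancel the common factors (h - 6), (h + 7), (h - 4).

5/(h^2 + 5*h + 4)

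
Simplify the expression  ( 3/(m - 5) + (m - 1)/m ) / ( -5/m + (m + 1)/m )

(m^2 - 3*m + 5)/(m^2 - 9*m + 20)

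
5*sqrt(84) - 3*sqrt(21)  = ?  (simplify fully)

7*sqrt(21)

5*sqrt(84) = 10*sqrt(21); 3*sqrt(21) = 3*sqrt(21)
Combine: (10 - 3)·sqrt(21) = 7*sqrt(21)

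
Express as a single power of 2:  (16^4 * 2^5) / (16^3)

16^4 = 2^16; 2^5 = 2^5; 16^3 = 2^12
Combine exponents: 2^9

2^9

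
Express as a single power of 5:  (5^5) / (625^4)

5^5 = 5^5; 625^4 = 5^16
Combine exponents: 5^(-11)

5^(-11)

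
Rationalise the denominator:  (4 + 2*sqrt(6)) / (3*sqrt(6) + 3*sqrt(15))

Multiply numerator and denominator by -3*sqrt(15) + 3*sqrt(6).
Denominator becomes -81; numerator becomes -18*sqrt(10) - 12*sqrt(15) + 12*sqrt(6) + 36.

(-12 - 4*sqrt(6) + 4*sqrt(15) + 6*sqrt(10))/27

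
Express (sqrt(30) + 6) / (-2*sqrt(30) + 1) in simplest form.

(-13*sqrt(30) - 66)/119

Multiply numerator and denominator by 1 + 2*sqrt(30).
Denominator becomes -119; numerator becomes 66 + 13*sqrt(30).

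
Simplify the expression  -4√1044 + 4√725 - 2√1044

-16*√29

4√1044 = 24*√29; 4√725 = 20*√29; 2√1044 = 12*√29
Combine: (-24 + 20 - 12)·√29 = -16*√29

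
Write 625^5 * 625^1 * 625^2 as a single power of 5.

5^32

625^5 = 5^20; 625^1 = 5^4; 625^2 = 5^8
Combine exponents: 5^32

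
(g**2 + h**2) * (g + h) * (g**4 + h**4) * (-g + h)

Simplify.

-g**8 + h**8

(h+g)(h-g) = -g**2 + h**2; continue pairing.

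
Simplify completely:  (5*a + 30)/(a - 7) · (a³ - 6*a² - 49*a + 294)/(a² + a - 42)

Factor: 5*a + 30 = 5·(a + 6);  a³ - 6*a² - 49*a + 294 = (a - 6)·(a - 7)·(a + 7);  a² + a - 42 = (a + 7)·(a - 6)
Cancel the common factors (a - 6), (a + 7), (a - 7).

5*a + 30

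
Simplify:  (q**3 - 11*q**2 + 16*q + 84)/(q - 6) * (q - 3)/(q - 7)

Factor: q**3 - 11*q**2 + 16*q + 84 = (q - 7)*(q - 6)*(q + 2)
Cancel the common factors (q - 6), (q - 7).

q**2 - q - 6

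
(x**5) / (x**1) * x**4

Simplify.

x**8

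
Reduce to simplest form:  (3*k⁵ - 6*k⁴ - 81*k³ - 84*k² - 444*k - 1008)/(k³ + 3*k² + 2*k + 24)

3*k² - 15*k - 42

Factor: 3*k⁵ - 6*k⁴ - 81*k³ - 84*k² - 444*k - 1008 = 3·(k + 4)·(k² - k + 6)·(k + 2)·(k - 7);  k³ + 3*k² + 2*k + 24 = (k + 4)·(k² - k + 6)
Cancel the common factors (k² - k + 6), (k + 4).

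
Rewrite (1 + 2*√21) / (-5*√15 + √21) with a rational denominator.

(-30*√35 - 42 - 5*√15 - √21)/354

Multiply numerator and denominator by √21 + 5*√15.
Denominator becomes -354; numerator becomes √21 + 5*√15 + 42 + 30*√35.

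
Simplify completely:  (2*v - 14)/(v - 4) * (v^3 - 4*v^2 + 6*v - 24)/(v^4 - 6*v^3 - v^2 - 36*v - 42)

2/(v + 1)

Factor: 2*v - 14 = 2*(v - 7);  v^3 - 4*v^2 + 6*v - 24 = (v^2 + 6)*(v - 4);  v^4 - 6*v^3 - v^2 - 36*v - 42 = (v + 1)*(v - 7)*(v^2 + 6)
Cancel the common factors (v^2 + 6), (v - 4), (v - 7).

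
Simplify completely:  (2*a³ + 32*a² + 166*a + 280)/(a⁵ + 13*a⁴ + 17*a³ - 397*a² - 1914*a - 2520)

Factor: 2*a³ + 32*a² + 166*a + 280 = 2·(a + 7)·(a + 4)·(a + 5);  a⁵ + 13*a⁴ + 17*a³ - 397*a² - 1914*a - 2520 = (a + 4)·(a + 7)·(a - 6)·(a + 5)·(a + 3)
Cancel the common factors (a + 7), (a + 4), (a + 5).

2/(a² - 3*a - 18)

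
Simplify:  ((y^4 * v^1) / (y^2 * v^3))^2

Inside the bracket: y^2 * (v^-2)
Raise to the power 2: y^4 * (v^-4)

y^4/v^4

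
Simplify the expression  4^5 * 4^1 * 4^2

2^16

4^5 = 2^10; 4^1 = 2^2; 4^2 = 2^4
Combine exponents: 2^16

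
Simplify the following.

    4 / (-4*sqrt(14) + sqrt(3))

Multiply numerator and denominator by sqrt(3) + 4*sqrt(14).
Denominator becomes -221; numerator becomes 4*sqrt(3) + 16*sqrt(14).

(-16*sqrt(14) - 4*sqrt(3))/221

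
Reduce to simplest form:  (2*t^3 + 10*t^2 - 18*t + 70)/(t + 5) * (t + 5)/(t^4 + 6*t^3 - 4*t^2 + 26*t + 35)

2/(t + 1)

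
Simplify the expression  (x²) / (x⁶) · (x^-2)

x^(-6)

Quotient: (x^-4)
Multiply by (x^-2): add exponents.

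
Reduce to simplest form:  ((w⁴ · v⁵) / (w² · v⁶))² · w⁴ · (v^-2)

w⁸/v⁴

Inside the bracket: w² · (v^-1)
Raise to the power 2: w⁴ · (v^-2)
Multiply by w⁴ · (v^-2): add exponents.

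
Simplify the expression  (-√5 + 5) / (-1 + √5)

Multiply numerator and denominator by -√5 - 1.
Denominator becomes -4; numerator becomes -4*√5.

√5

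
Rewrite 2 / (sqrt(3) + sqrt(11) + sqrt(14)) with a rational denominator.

(-sqrt(462) + 3*sqrt(11) + 11*sqrt(3))/33

Group as (sqrt(11) + sqrt(14)) + sqrt(3); multiply by (sqrt(11) + sqrt(14)) - sqrt(3), then rationalise the remaining surd.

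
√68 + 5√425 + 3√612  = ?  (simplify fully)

45*√17

√68 = 2*√17; 5√425 = 25*√17; 3√612 = 18*√17
Combine: (2 + 25 + 18)·√17 = 45*√17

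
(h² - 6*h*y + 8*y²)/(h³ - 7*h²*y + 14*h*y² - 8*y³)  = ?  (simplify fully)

-1/(-h + y)

Factor: h² - 6*h*y + 8*y² = (h - 2*y)·(h - 4*y);  h³ - 7*h²*y + 14*h*y² - 8*y³ = (h - y)·(h - 4*y)·(h - 2*y)
Cancel the common factors (h - 4*y), (h - 2*y).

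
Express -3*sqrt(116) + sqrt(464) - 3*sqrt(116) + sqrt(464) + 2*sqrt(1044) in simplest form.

8*sqrt(29)

3*sqrt(116) = 6*sqrt(29); sqrt(464) = 4*sqrt(29); 3*sqrt(116) = 6*sqrt(29); sqrt(464) = 4*sqrt(29); 2*sqrt(1044) = 12*sqrt(29)
Combine: (-6 + 4 - 6 + 4 + 12)·sqrt(29) = 8*sqrt(29)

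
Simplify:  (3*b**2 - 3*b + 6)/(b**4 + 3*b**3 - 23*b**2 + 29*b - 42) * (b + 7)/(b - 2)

3/(b**2 - 5*b + 6)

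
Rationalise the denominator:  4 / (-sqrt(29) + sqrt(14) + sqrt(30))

Group as (sqrt(14) + sqrt(30)) - sqrt(29); multiply by (sqrt(14) + sqrt(30)) + sqrt(29), then rationalise the remaining surd.

(-60*sqrt(29) + 52*sqrt(30) + 180*sqrt(14) + 16*sqrt(3045))/1455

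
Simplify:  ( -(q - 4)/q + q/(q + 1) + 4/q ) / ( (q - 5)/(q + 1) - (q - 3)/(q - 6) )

Numerator: -(q - 4)/q + q/(q + 1) + 4/q = (7*q + 8)/(q**2 + q)
Denominator: (q - 5)/(q + 1) - (q - 3)/(q - 6) = (-9*q + 33)/(q**2 - 5*q - 6)
Divide: ((7*q + 8)/(q**2 + q)) · ((q**2 - 5*q - 6)/(-9*q + 33)) = (-7*q**2 + 34*q + 48)/(9*q**2 - 33*q)

(-7*q**2 + 34*q + 48)/(9*q**2 - 33*q)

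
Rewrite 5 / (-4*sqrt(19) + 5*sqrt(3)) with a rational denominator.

(-20*sqrt(19) - 25*sqrt(3))/229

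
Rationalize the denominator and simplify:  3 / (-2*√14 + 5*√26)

(2*√14 + 5*√26)/198

Multiply numerator and denominator by 2*√14 + 5*√26.
Denominator becomes 594; numerator becomes 6*√14 + 15*√26.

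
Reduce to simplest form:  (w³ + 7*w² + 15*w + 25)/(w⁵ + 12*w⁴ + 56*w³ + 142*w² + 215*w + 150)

Factor: w³ + 7*w² + 15*w + 25 = (w² + 2*w + 5)·(w + 5);  w⁵ + 12*w⁴ + 56*w³ + 142*w² + 215*w + 150 = (w + 2)·(w² + 2*w + 5)·(w + 5)·(w + 3)
Cancel the common factors (w² + 2*w + 5), (w + 5).

1/(w² + 5*w + 6)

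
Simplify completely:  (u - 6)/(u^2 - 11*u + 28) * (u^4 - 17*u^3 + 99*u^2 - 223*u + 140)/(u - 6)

u^2 - 6*u + 5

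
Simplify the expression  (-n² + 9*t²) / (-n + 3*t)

n + 3*t

-n² + 9*t² factors as (-n + 3*t)*(n + 3*t).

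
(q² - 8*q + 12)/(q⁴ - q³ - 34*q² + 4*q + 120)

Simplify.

Factor: q² - 8*q + 12 = (q - 2)·(q - 6);  q⁴ - q³ - 34*q² + 4*q + 120 = (q + 2)·(q - 2)·(q + 5)·(q - 6)
Cancel the common factors (q - 2), (q - 6).

1/(q² + 7*q + 10)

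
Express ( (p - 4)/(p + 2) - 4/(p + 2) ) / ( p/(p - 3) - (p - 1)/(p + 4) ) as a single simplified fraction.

(p^3 - 7*p^2 - 20*p + 96)/(8*p^2 + 13*p - 6)

Numerator: (p - 4)/(p + 2) - 4/(p + 2) = (p - 8)/(p + 2)
Denominator: p/(p - 3) - (p - 1)/(p + 4) = (8*p - 3)/(p^2 + p - 12)
Divide: ((p - 8)/(p + 2)) · ((p^2 + p - 12)/(8*p - 3)) = (p^3 - 7*p^2 - 20*p + 96)/(8*p^2 + 13*p - 6)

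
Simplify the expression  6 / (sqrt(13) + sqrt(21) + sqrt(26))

Group as (sqrt(13) + sqrt(26)) + sqrt(21); multiply by (sqrt(13) + sqrt(26)) - sqrt(21), then rationalise the remaining surd.

(-39*sqrt(42) + 12*sqrt(26) + 27*sqrt(21) + 51*sqrt(13))/257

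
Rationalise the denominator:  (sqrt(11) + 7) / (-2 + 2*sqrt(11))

(9 + 4*sqrt(11))/10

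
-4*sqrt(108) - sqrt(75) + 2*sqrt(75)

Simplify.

-19*sqrt(3)

4*sqrt(108) = 24*sqrt(3); sqrt(75) = 5*sqrt(3); 2*sqrt(75) = 10*sqrt(3)
Combine: (-24 - 5 + 10)·sqrt(3) = -19*sqrt(3)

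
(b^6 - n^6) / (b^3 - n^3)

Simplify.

Factor b^6 - n^6 and cancel (b^3 - n^3).

b^3 + n^3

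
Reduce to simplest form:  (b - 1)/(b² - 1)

1/(b + 1)

Factor: b² - 1 = (b + 1)·(b - 1)
Cancel the common factor (b - 1).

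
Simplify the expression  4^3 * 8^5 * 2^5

2^26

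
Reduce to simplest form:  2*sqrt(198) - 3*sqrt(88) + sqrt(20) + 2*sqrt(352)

2*sqrt(198) = 6*sqrt(22); 3*sqrt(88) = 6*sqrt(22); sqrt(20) = 2*sqrt(5); 2*sqrt(352) = 8*sqrt(22)

2*sqrt(5) + 8*sqrt(22)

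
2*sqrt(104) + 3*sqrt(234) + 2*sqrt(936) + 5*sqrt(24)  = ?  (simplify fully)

2*sqrt(104) = 4*sqrt(26); 3*sqrt(234) = 9*sqrt(26); 2*sqrt(936) = 12*sqrt(26); 5*sqrt(24) = 10*sqrt(6)

10*sqrt(6) + 25*sqrt(26)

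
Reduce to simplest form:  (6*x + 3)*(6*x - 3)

Difference of squares with P = 6*x, Q = 3.

36*x^2 - 9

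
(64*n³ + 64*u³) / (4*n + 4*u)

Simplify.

16*n² - 16*n*u + 16*u²

Apply the sum-of-cubes factorisation and cancel (4*n + 4*u).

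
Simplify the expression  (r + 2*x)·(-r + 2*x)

-r² + 4*x²

Product of conjugates: (P+Q)(P-Q) = P^2 - Q^2.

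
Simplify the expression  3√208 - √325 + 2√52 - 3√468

-7*√13

3√208 = 12*√13; √325 = 5*√13; 2√52 = 4*√13; 3√468 = 18*√13
Combine: (12 - 5 + 4 - 18)·√13 = -7*√13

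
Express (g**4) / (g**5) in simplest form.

1/g

Quotient: (g**-1)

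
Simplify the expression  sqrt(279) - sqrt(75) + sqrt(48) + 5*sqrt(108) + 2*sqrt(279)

sqrt(279) = 3*sqrt(31); sqrt(75) = 5*sqrt(3); sqrt(48) = 4*sqrt(3); 5*sqrt(108) = 30*sqrt(3); 2*sqrt(279) = 6*sqrt(31)

9*sqrt(31) + 29*sqrt(3)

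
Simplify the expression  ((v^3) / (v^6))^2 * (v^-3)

Inside the bracket: (v^-3)
Raise to the power 2: (v^-6)
Multiply by (v^-3): add exponents.

v^(-9)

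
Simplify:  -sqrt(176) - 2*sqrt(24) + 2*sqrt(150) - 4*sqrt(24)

-4*sqrt(11) - 2*sqrt(6)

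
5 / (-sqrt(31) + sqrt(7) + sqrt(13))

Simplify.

(55*sqrt(31) + 125*sqrt(13) + 185*sqrt(7) + 10*sqrt(2821))/243

Group as (sqrt(7) + sqrt(13)) - sqrt(31); multiply by (sqrt(7) + sqrt(13)) + sqrt(31), then rationalise the remaining surd.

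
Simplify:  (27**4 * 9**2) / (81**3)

27**4 = 3**12; 9**2 = 3**4; 81**3 = 3**12
Combine exponents: 3**4

3**4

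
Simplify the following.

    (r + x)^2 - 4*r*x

Expand the square and combine the 4*r*x term.

(r - x)^2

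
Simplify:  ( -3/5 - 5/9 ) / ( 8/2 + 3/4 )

-208/855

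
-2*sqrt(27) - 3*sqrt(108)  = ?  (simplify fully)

-24*sqrt(3)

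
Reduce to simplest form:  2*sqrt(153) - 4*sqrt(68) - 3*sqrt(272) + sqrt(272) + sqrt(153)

2*sqrt(153) = 6*sqrt(17); 4*sqrt(68) = 8*sqrt(17); 3*sqrt(272) = 12*sqrt(17); sqrt(272) = 4*sqrt(17); sqrt(153) = 3*sqrt(17)
Combine: (6 - 8 - 12 + 4 + 3)·sqrt(17) = -7*sqrt(17)

-7*sqrt(17)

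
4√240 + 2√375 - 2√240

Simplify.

4√240 = 16*√15; 2√375 = 10*√15; 2√240 = 8*√15
Combine: (16 + 10 - 8)·√15 = 18*√15

18*√15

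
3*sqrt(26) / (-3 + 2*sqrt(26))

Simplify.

(9*sqrt(26) + 156)/95

Multiply numerator and denominator by -2*sqrt(26) - 3.
Denominator becomes -95; numerator becomes -156 - 9*sqrt(26).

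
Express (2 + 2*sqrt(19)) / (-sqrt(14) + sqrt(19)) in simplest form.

(2*sqrt(14) + 2*sqrt(19) + 2*sqrt(266) + 38)/5

Multiply numerator and denominator by sqrt(14) + sqrt(19).
Denominator becomes 5; numerator becomes 2*sqrt(14) + 2*sqrt(19) + 2*sqrt(266) + 38.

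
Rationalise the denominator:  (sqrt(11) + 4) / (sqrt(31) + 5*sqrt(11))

(-4*sqrt(31) - sqrt(341) + 55 + 20*sqrt(11))/244

Multiply numerator and denominator by -sqrt(31) + 5*sqrt(11).
Denominator becomes 244; numerator becomes -4*sqrt(31) - sqrt(341) + 55 + 20*sqrt(11).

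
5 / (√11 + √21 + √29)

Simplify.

(-2*√6699 + 3*√29 + 19*√21 + 39*√11)/183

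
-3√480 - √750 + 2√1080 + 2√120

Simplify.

-√30

3√480 = 12*√30; √750 = 5*√30; 2√1080 = 12*√30; 2√120 = 4*√30
Combine: (-12 - 5 + 12 + 4)·√30 = -√30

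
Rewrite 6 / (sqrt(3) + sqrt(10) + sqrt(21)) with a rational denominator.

(-9*sqrt(70) - 12*sqrt(21) + 21*sqrt(10) + 42*sqrt(3))/14

Group as (sqrt(3) + sqrt(21)) + sqrt(10); multiply by (sqrt(3) + sqrt(21)) - sqrt(10), then rationalise the remaining surd.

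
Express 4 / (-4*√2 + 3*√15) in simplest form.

(16*√2 + 12*√15)/103

Multiply numerator and denominator by 4*√2 + 3*√15.
Denominator becomes 103; numerator becomes 16*√2 + 12*√15.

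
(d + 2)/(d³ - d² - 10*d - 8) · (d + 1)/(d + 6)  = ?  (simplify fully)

1/(d² + 2*d - 24)

Factor: d³ - d² - 10*d - 8 = (d + 1)·(d - 4)·(d + 2)
Cancel the common factors (d + 2), (d + 1).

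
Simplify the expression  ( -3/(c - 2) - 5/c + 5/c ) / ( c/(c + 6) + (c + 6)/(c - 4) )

(-3*c² - 6*c + 72)/(2*c³ + 4*c² + 20*c - 72)

Numerator: -3/(c - 2) - 5/c + 5/c = -3/(c - 2)
Denominator: c/(c + 6) + (c + 6)/(c - 4) = (2*c² + 8*c + 36)/(c² + 2*c - 24)
Divide: (-3/(c - 2)) · ((c² + 2*c - 24)/(2*c² + 8*c + 36)) = (-3*c² - 6*c + 72)/(2*c³ + 4*c² + 20*c - 72)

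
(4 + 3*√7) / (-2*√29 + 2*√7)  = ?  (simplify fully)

(-3*√203 - 4*√29 - 21 - 4*√7)/44

Multiply numerator and denominator by 2*√7 + 2*√29.
Denominator becomes -88; numerator becomes 8*√7 + 42 + 8*√29 + 6*√203.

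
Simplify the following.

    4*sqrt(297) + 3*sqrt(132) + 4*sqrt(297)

4*sqrt(297) = 12*sqrt(33); 3*sqrt(132) = 6*sqrt(33); 4*sqrt(297) = 12*sqrt(33)
Combine: (12 + 6 + 12)·sqrt(33) = 30*sqrt(33)

30*sqrt(33)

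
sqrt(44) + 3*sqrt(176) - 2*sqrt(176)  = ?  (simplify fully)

sqrt(44) = 2*sqrt(11); 3*sqrt(176) = 12*sqrt(11); 2*sqrt(176) = 8*sqrt(11)
Combine: (2 + 12 - 8)·sqrt(11) = 6*sqrt(11)

6*sqrt(11)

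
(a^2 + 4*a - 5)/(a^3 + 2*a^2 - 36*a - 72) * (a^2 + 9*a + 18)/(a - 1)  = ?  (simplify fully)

Factor: a^2 + 4*a - 5 = (a - 1)*(a + 5);  a^3 + 2*a^2 - 36*a - 72 = (a + 6)*(a - 6)*(a + 2);  a^2 + 9*a + 18 = (a + 3)*(a + 6)
Cancel the common factors (a + 6), (a - 1).

(a^2 + 8*a + 15)/(a^2 - 4*a - 12)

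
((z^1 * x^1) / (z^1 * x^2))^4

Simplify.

Inside the bracket: (x^-1)
Raise to the power 4: (x^-4)

x^(-4)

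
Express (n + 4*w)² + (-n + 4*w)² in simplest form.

2*n² + 32*w²

Only the even-power cross terms survive.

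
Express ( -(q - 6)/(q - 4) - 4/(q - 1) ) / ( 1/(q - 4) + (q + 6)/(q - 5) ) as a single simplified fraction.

(-q^3 + 8*q^2 - 5*q - 50)/(q^3 + 2*q^2 - 32*q + 29)

Numerator: -(q - 6)/(q - 4) - 4/(q - 1) = (-q^2 + 3*q + 10)/(q^2 - 5*q + 4)
Denominator: 1/(q - 4) + (q + 6)/(q - 5) = (q^2 + 3*q - 29)/(q^2 - 9*q + 20)
Divide: ((-q^2 + 3*q + 10)/(q^2 - 5*q + 4)) · ((q^2 - 9*q + 20)/(q^2 + 3*q - 29)) = (-q^3 + 8*q^2 - 5*q - 50)/(q^3 + 2*q^2 - 32*q + 29)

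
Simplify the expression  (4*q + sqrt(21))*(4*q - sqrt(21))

16*q^2 - 21

Product of conjugates: (P+Q)(P-Q) = P^2 - Q^2.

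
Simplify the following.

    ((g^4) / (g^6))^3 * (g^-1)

Inside the bracket: (g^-2)
Raise to the power 3: (g^-6)
Multiply by (g^-1): add exponents.

g^(-7)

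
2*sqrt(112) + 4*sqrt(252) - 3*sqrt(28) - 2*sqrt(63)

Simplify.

2*sqrt(112) = 8*sqrt(7); 4*sqrt(252) = 24*sqrt(7); 3*sqrt(28) = 6*sqrt(7); 2*sqrt(63) = 6*sqrt(7)
Combine: (8 + 24 - 6 - 6)·sqrt(7) = 20*sqrt(7)

20*sqrt(7)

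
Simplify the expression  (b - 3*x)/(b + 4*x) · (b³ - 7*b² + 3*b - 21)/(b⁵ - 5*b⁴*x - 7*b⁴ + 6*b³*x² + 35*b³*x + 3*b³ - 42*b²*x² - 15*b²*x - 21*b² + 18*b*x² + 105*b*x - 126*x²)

-1/(-b² - 2*b*x + 8*x²)

Factor: b³ - 7*b² + 3*b - 21 = (b - 7)·(b² + 3);  b⁵ - 5*b⁴*x - 7*b⁴ + 6*b³*x² + 35*b³*x + 3*b³ - 42*b²*x² - 15*b²*x - 21*b² + 18*b*x² + 105*b*x - 126*x² = (b - 2*x)·(b² + 3)·(b - 3*x)·(b - 7)
Cancel the common factors (b² + 3), (b - 3*x), (b - 7).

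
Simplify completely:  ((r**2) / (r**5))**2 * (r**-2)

r**(-8)

Inside the bracket: (r**-3)
Raise to the power 2: (r**-6)
Multiply by (r**-2): add exponents.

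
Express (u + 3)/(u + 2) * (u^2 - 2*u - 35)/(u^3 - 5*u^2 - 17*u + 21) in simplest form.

(u + 5)/(u^2 + u - 2)

Factor: u^2 - 2*u - 35 = (u + 5)*(u - 7);  u^3 - 5*u^2 - 17*u + 21 = (u + 3)*(u - 1)*(u - 7)
Cancel the common factors (u - 7), (u + 3).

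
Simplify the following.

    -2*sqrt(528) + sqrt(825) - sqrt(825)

-8*sqrt(33)

2*sqrt(528) = 8*sqrt(33); sqrt(825) = 5*sqrt(33); sqrt(825) = 5*sqrt(33)
Combine: (-8 + 5 - 5)·sqrt(33) = -8*sqrt(33)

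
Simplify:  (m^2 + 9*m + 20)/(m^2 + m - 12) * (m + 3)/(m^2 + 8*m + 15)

Factor: m^2 + 9*m + 20 = (m + 4)*(m + 5);  m^2 + m - 12 = (m + 4)*(m - 3);  m^2 + 8*m + 15 = (m + 5)*(m + 3)
Cancel the common factors (m + 4), (m + 3), (m + 5).

1/(m - 3)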